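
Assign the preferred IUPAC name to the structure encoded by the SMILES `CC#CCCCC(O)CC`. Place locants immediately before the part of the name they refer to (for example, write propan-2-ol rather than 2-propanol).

Counting along the main chain through the –OH group and the multiple bond gives 9 carbons: the parent is nonane.
The highest-priority functional group is an alcohol (–OH), so the name ends in -ol.
There is one C≡C triple bond, indicated by the ending -yne.
Number the chain so that numbering from this end puts the hydroxyl group at C-3 rather than C-7.
This places the hydroxyl at C-3; the triple bond between C-7 and C-8.
Putting it together: non-7-yn-3-ol.

non-7-yn-3-ol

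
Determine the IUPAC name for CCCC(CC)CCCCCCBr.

The longest continuous carbon chain has 10 atoms, so the parent hydride is decane.
Choose the numbering such that the substituent locant set {1,7} is lower than {4,10} at the first point of difference.
This places a bromo group at C-1; an ethyl group at C-7.
Substituent prefixes are cited in alphabetical order (multiplying prefixes like di-/tri- are ignored for ordering).
The name is 1-bromo-7-ethyldecane.

1-bromo-7-ethyldecane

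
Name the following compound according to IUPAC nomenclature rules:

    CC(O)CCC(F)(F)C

5,5-difluorohexan-2-ol

Counting along the main chain through the –OH group gives 6 carbons: the parent is hexane.
The principal characteristic group is an alcohol (–OH), named with the suffix -ol.
Number the chain so that numbering from this end puts the hydroxyl group at C-2 rather than C-5.
This places the hydroxyl at C-2; two fluoro groups at C-5.
Assembling the pieces gives 5,5-difluorohexan-2-ol.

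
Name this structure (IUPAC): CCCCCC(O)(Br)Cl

The longest carbon chain that includes the –OH group has 6 carbons, so the parent hydride is hexane.
An alcohol (–OH) is the principal characteristic group, giving the suffix -ol.
The numbering direction is chosen so that numbering from this end puts the hydroxyl group at C-1 rather than C-6.
With this numbering: the hydroxyl at C-1; a bromo group at C-1; a chloro group at C-1.
The substituents are ordered alphabetically, ignoring any di-/tri- multipliers.
Assembling the pieces gives 1-bromo-1-chlorohexan-1-ol.

1-bromo-1-chlorohexan-1-ol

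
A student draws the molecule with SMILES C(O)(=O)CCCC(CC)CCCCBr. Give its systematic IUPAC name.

The longest chain bearing the –COOH group is 9 carbons long (nonane).
A carboxylic acid (terminal –COOH) is the principal characteristic group, giving the suffix -oic acid.
Number the chain so that the carboxylic acid carbon is C-1 by definition.
This places a bromo group at C-9; an ethyl group at C-5.
The substituents are ordered alphabetically, ignoring any di-/tri- multipliers.
Assembling the pieces gives 9-bromo-5-ethylnonanoic acid.

9-bromo-5-ethylnonanoic acid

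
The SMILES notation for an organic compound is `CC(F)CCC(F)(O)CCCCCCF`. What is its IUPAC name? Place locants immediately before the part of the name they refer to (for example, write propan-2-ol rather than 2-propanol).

2,5,11-trifluoroundecan-5-ol

The longest carbon chain that includes the –OH group has 11 carbons, so the parent hydride is undecane.
The highest-priority functional group is an alcohol (–OH), so the name ends in -ol.
Choose the numbering such that numbering from this end puts the hydroxyl group at C-5 rather than C-7.
With this numbering: the hydroxyl at C-5; fluoro groups at C-2 and C-5 and C-11.
Putting it together: 2,5,11-trifluoroundecan-5-ol.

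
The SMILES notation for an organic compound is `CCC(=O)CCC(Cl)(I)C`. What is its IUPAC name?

The longest chain bearing the carbonyl is 7 carbons long (heptane).
The principal characteristic group is a ketone (C=O on an internal carbon), named with the suffix -one.
Number the chain so that numbering from this end puts the carbonyl group at C-3 rather than C-5.
With this numbering: the carbonyl at C-3; a chloro group at C-6; an iodo group at C-6.
Prefixes are listed alphabetically: chloro, iodo.
Putting it together: 6-chloro-6-iodoheptan-3-one.

6-chloro-6-iodoheptan-3-one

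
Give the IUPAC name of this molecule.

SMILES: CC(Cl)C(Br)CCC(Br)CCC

3,6-dibromo-2-chlorononane

The parent chain contains 9 carbons (nonane).
Number the chain so that the substituent locant set {2,3,6} is lower than {4,7,8} at the first point of difference.
This places bromo groups at C-3 and C-6; a chloro group at C-2.
Substituent prefixes are cited in alphabetical order (multiplying prefixes like di-/tri- are ignored for ordering).
The name is 3,6-dibromo-2-chlorononane.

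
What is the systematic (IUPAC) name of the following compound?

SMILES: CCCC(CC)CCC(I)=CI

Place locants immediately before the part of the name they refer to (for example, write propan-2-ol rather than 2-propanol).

The longest carbon chain that includes the multiple bond has 8 carbons, so the parent hydride is octane.
The chain contains a C=C double bond, so the unsaturation ending is -ene.
Choose the numbering such that numbering from this end puts the double bond at C-1 rather than C-7.
That gives the double bond between C-1 and C-2; an ethyl group at C-5; iodo groups at C-1 and C-2.
Substituent prefixes are cited in alphabetical order (multiplying prefixes like di-/tri- are ignored for ordering).
The name is 5-ethyl-1,2-diiodooct-1-ene.

5-ethyl-1,2-diiodooct-1-ene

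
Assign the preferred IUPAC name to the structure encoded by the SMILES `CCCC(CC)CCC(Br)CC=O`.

3-bromo-6-ethylnonanal

Counting along the main chain through the –CHO group gives 9 carbons: the parent is nonane.
The highest-priority functional group is an aldehyde (terminal –CHO), so the name ends in -al.
The numbering direction is chosen so that the aldehyde carbon is C-1 by definition.
This places a bromo group at C-3; an ethyl group at C-6.
The substituents are ordered alphabetically, ignoring any di-/tri- multipliers.
The name is 3-bromo-6-ethylnonanal.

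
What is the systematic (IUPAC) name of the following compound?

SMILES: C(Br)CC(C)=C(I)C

The longest carbon chain that includes the multiple bond has 5 carbons, so the parent hydride is pentane.
There is one C=C double bond, indicated by the ending -ene.
Choose the numbering such that numbering from this end puts the double bond at C-2 rather than C-3.
This places the double bond between C-2 and C-3; a bromo group at C-5; an iodo group at C-2; a methyl group at C-3.
The substituents are ordered alphabetically, ignoring any di-/tri- multipliers.
The name is 5-bromo-2-iodo-3-methylpent-2-ene.

5-bromo-2-iodo-3-methylpent-2-ene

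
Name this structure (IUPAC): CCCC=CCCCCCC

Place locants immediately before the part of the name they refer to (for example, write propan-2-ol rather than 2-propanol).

undec-4-ene

Counting along the main chain through the multiple bond gives 11 carbons: the parent is undecane.
The chain contains a C=C double bond, so the unsaturation ending is -ene.
Number the chain so that numbering from this end puts the double bond at C-4 rather than C-7.
With this numbering: the double bond between C-4 and C-5.
Putting it together: undec-4-ene.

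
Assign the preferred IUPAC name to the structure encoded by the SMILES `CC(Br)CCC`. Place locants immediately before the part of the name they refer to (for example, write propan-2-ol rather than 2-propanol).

2-bromopentane

The longest carbon chain is 5 atoms: the parent is pentane.
Number the chain so that the substituent locant set {2} is lower than {4} at the first point of difference.
This places a bromo group at C-2.
Assembling the pieces gives 2-bromopentane.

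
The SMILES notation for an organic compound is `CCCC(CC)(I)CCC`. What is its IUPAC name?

The parent chain contains 7 carbons (heptane).
Numbering from either end gives identical locants here.
This places an ethyl group at C-4; an iodo group at C-4.
Prefixes are listed alphabetically: ethyl, iodo.
Putting it together: 4-ethyl-4-iodoheptane.

4-ethyl-4-iodoheptane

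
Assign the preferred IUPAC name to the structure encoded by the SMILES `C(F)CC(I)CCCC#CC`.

9-fluoro-7-iodonon-2-yne

Counting along the main chain through the multiple bond gives 9 carbons: the parent is nonane.
There is one C≡C triple bond, indicated by the ending -yne.
Choose the numbering such that numbering from this end puts the triple bond at C-2 rather than C-7.
This places the triple bond between C-2 and C-3; a fluoro group at C-9; an iodo group at C-7.
Substituent prefixes are cited in alphabetical order (multiplying prefixes like di-/tri- are ignored for ordering).
The name is 9-fluoro-7-iodonon-2-yne.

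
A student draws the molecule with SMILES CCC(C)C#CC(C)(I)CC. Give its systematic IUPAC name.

3-iodo-3,6-dimethyloct-4-yne

The longest carbon chain that includes the multiple bond has 8 carbons, so the parent hydride is octane.
A C≡C triple bond in the chain gives the infix -yne-.
The numbering direction is chosen so that the substituent locant set {3,3,6} is lower than {3,6,6} at the first point of difference.
This places the triple bond between C-4 and C-5; an iodo group at C-3; methyl groups at C-3 and C-6.
Prefixes are listed alphabetically: iodo, methyl.
The name is 3-iodo-3,6-dimethyloct-4-yne.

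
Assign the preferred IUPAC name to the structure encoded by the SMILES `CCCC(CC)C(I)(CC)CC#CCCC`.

Counting along the main chain through the multiple bond gives 11 carbons: the parent is undecane.
There is one C≡C triple bond, indicated by the ending -yne.
The numbering direction is chosen so that numbering from this end puts the triple bond at C-4 rather than C-7.
This places the triple bond between C-4 and C-5; ethyl groups at C-7 and C-8; an iodo group at C-7.
Prefixes are listed alphabetically: ethyl, iodo.
The name is 7,8-diethyl-7-iodoundec-4-yne.

7,8-diethyl-7-iodoundec-4-yne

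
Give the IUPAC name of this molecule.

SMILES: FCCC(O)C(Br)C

Counting along the main chain through the –OH group gives 5 carbons: the parent is pentane.
The highest-priority functional group is an alcohol (–OH), so the name ends in -ol.
Choose the numbering such that the substituent locant set {1,4} is lower than {2,5} at the first point of difference.
With this numbering: the hydroxyl at C-3; a bromo group at C-4; a fluoro group at C-1.
The substituents are ordered alphabetically, ignoring any di-/tri- multipliers.
Assembling the pieces gives 4-bromo-1-fluoropentan-3-ol.

4-bromo-1-fluoropentan-3-ol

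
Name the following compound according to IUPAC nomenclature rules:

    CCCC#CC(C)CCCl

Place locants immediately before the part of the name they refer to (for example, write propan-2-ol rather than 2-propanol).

1-chloro-3-methyloct-4-yne

Counting along the main chain through the multiple bond gives 8 carbons: the parent is octane.
A C≡C triple bond in the chain gives the infix -yne-.
The numbering direction is chosen so that the substituent locant set {1,3} is lower than {6,8} at the first point of difference.
With this numbering: the triple bond between C-4 and C-5; a chloro group at C-1; a methyl group at C-3.
The substituents are ordered alphabetically, ignoring any di-/tri- multipliers.
Putting it together: 1-chloro-3-methyloct-4-yne.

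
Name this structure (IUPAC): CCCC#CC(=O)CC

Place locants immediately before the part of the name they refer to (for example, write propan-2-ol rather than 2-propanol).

oct-4-yn-3-one

The longest carbon chain that includes the carbonyl and the multiple bond has 8 carbons, so the parent hydride is octane.
The highest-priority functional group is a ketone (C=O on an internal carbon), so the name ends in -one.
A C≡C triple bond in the chain gives the infix -yne-.
The numbering direction is chosen so that numbering from this end puts the carbonyl group at C-3 rather than C-6.
That gives the carbonyl at C-3; the triple bond between C-4 and C-5.
Putting it together: oct-4-yn-3-one.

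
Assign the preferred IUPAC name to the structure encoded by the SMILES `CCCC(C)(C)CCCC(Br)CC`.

The parent chain contains 10 carbons (decane).
The numbering direction is chosen so that the substituent locant set {3,7,7} is lower than {4,4,8} at the first point of difference.
This places a bromo group at C-3; two methyl groups at C-7.
Substituent prefixes are cited in alphabetical order (multiplying prefixes like di-/tri- are ignored for ordering).
The name is 3-bromo-7,7-dimethyldecane.

3-bromo-7,7-dimethyldecane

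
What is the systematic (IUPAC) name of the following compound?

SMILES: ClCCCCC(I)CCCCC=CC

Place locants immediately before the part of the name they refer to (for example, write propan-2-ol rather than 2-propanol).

12-chloro-8-iodododec-2-ene

The longest carbon chain that includes the multiple bond has 12 carbons, so the parent hydride is dodecane.
The chain contains a C=C double bond, so the unsaturation ending is -ene.
Number the chain so that numbering from this end puts the double bond at C-2 rather than C-10.
This places the double bond between C-2 and C-3; a chloro group at C-12; an iodo group at C-8.
Prefixes are listed alphabetically: chloro, iodo.
Assembling the pieces gives 12-chloro-8-iodododec-2-ene.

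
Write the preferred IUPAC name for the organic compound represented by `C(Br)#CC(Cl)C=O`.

4-bromo-2-chlorobut-3-ynal

The longest chain bearing the –CHO group and the multiple bond is 4 carbons long (butane).
An aldehyde (terminal –CHO) is the principal characteristic group, giving the suffix -al.
The chain contains a C≡C triple bond, so the unsaturation ending is -yne.
Number the chain so that the aldehyde carbon is C-1 by definition.
That gives the triple bond between C-3 and C-4; a bromo group at C-4; a chloro group at C-2.
The substituents are ordered alphabetically, ignoring any di-/tri- multipliers.
Putting it together: 4-bromo-2-chlorobut-3-ynal.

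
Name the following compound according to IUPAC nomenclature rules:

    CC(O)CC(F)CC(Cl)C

6-chloro-4-fluoroheptan-2-ol

The longest carbon chain that includes the –OH group has 7 carbons, so the parent hydride is heptane.
An alcohol (–OH) is the principal characteristic group, giving the suffix -ol.
The numbering direction is chosen so that numbering from this end puts the hydroxyl group at C-2 rather than C-6.
With this numbering: the hydroxyl at C-2; a chloro group at C-6; a fluoro group at C-4.
Substituent prefixes are cited in alphabetical order (multiplying prefixes like di-/tri- are ignored for ordering).
The name is 6-chloro-4-fluoroheptan-2-ol.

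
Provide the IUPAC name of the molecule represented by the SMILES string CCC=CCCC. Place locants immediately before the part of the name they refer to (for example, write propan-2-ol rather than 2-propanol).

hept-3-ene

Counting along the main chain through the multiple bond gives 7 carbons: the parent is heptane.
There is one C=C double bond, indicated by the ending -ene.
Choose the numbering such that numbering from this end puts the double bond at C-3 rather than C-4.
That gives the double bond between C-3 and C-4.
Putting it together: hept-3-ene.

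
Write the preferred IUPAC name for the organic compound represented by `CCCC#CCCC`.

oct-4-yne

The longest chain bearing the multiple bond is 8 carbons long (octane).
There is one C≡C triple bond, indicated by the ending -yne.
The molecule is symmetric, so either numbering direction gives the same locants.
With this numbering: the triple bond between C-4 and C-5.
The name is oct-4-yne.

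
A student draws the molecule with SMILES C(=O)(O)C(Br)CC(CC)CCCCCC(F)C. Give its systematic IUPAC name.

2-bromo-4-ethyl-10-fluoroundecanoic acid

The longest chain bearing the –COOH group is 11 carbons long (undecane).
The principal characteristic group is a carboxylic acid (terminal –COOH), named with the suffix -oic acid.
The numbering direction is chosen so that the carboxylic acid carbon is C-1 by definition.
This places a bromo group at C-2; an ethyl group at C-4; a fluoro group at C-10.
Substituent prefixes are cited in alphabetical order (multiplying prefixes like di-/tri- are ignored for ordering).
Putting it together: 2-bromo-4-ethyl-10-fluoroundecanoic acid.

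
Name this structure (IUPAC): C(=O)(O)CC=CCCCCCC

dec-3-enoic acid

The longest chain bearing the –COOH group and the multiple bond is 10 carbons long (decane).
A carboxylic acid (terminal –COOH) is the principal characteristic group, giving the suffix -oic acid.
There is one C=C double bond, indicated by the ending -ene.
Choose the numbering such that the carboxylic acid carbon is C-1 by definition.
With this numbering: the double bond between C-3 and C-4.
Assembling the pieces gives dec-3-enoic acid.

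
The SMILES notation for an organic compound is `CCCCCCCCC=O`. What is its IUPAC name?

Counting along the main chain through the –CHO group gives 9 carbons: the parent is nonane.
The highest-priority functional group is an aldehyde (terminal –CHO), so the name ends in -al.
Number the chain so that the aldehyde carbon is C-1 by definition.
Assembling the pieces gives nonanal.

nonanal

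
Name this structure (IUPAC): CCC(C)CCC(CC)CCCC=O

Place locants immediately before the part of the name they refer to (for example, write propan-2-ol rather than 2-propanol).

The longest carbon chain that includes the –CHO group has 10 carbons, so the parent hydride is decane.
The highest-priority functional group is an aldehyde (terminal –CHO), so the name ends in -al.
Choose the numbering such that the aldehyde carbon is C-1 by definition.
That gives an ethyl group at C-5; a methyl group at C-8.
Prefixes are listed alphabetically: ethyl, methyl.
Putting it together: 5-ethyl-8-methyldecanal.

5-ethyl-8-methyldecanal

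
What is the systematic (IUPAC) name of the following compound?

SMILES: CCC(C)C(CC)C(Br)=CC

The longest chain bearing the multiple bond is 7 carbons long (heptane).
The chain contains a C=C double bond, so the unsaturation ending is -ene.
Number the chain so that numbering from this end puts the double bond at C-2 rather than C-5.
That gives the double bond between C-2 and C-3; a bromo group at C-3; an ethyl group at C-4; a methyl group at C-5.
The substituents are ordered alphabetically, ignoring any di-/tri- multipliers.
Assembling the pieces gives 3-bromo-4-ethyl-5-methylhept-2-ene.

3-bromo-4-ethyl-5-methylhept-2-ene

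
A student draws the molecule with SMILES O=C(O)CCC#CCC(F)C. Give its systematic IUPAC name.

7-fluorooct-4-ynoic acid

Counting along the main chain through the –COOH group and the multiple bond gives 8 carbons: the parent is octane.
The highest-priority functional group is a carboxylic acid (terminal –COOH), so the name ends in -oic acid.
A C≡C triple bond in the chain gives the infix -yne-.
Number the chain so that the carboxylic acid carbon is C-1 by definition.
That gives the triple bond between C-4 and C-5; a fluoro group at C-7.
Putting it together: 7-fluorooct-4-ynoic acid.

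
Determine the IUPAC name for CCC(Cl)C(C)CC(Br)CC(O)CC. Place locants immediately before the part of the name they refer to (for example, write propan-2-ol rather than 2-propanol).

The longest carbon chain that includes the –OH group has 10 carbons, so the parent hydride is decane.
The principal characteristic group is an alcohol (–OH), named with the suffix -ol.
The numbering direction is chosen so that numbering from this end puts the hydroxyl group at C-3 rather than C-8.
That gives the hydroxyl at C-3; a bromo group at C-5; a chloro group at C-8; a methyl group at C-7.
The substituents are ordered alphabetically, ignoring any di-/tri- multipliers.
The name is 5-bromo-8-chloro-7-methyldecan-3-ol.

5-bromo-8-chloro-7-methyldecan-3-ol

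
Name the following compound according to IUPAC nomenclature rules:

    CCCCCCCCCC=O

decanal

Counting along the main chain through the –CHO group gives 10 carbons: the parent is decane.
The principal characteristic group is an aldehyde (terminal –CHO), named with the suffix -al.
Choose the numbering such that the aldehyde carbon is C-1 by definition.
The name is decanal.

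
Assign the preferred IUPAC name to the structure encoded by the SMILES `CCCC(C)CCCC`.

The longest carbon chain is 8 atoms: the parent is octane.
Number the chain so that the substituent locant set {4} is lower than {5} at the first point of difference.
With this numbering: a methyl group at C-4.
Putting it together: 4-methyloctane.

4-methyloctane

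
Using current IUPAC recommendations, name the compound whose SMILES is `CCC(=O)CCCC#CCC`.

dec-7-yn-3-one

Counting along the main chain through the carbonyl and the multiple bond gives 10 carbons: the parent is decane.
The highest-priority functional group is a ketone (C=O on an internal carbon), so the name ends in -one.
The chain contains a C≡C triple bond, so the unsaturation ending is -yne.
Number the chain so that numbering from this end puts the carbonyl group at C-3 rather than C-8.
With this numbering: the carbonyl at C-3; the triple bond between C-7 and C-8.
Assembling the pieces gives dec-7-yn-3-one.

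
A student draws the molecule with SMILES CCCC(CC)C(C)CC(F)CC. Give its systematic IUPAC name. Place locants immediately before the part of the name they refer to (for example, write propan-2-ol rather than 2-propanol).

The longest continuous carbon chain has 9 atoms, so the parent hydride is nonane.
The numbering direction is chosen so that the substituent locant set {3,5,6} is lower than {4,5,7} at the first point of difference.
With this numbering: an ethyl group at C-6; a fluoro group at C-3; a methyl group at C-5.
The substituents are ordered alphabetically, ignoring any di-/tri- multipliers.
Assembling the pieces gives 6-ethyl-3-fluoro-5-methylnonane.

6-ethyl-3-fluoro-5-methylnonane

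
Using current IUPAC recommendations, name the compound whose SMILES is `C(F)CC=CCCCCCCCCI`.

The longest chain bearing the multiple bond is 12 carbons long (dodecane).
The chain contains a C=C double bond, so the unsaturation ending is -ene.
Number the chain so that numbering from this end puts the double bond at C-3 rather than C-9.
This places the double bond between C-3 and C-4; a fluoro group at C-1; an iodo group at C-12.
Substituent prefixes are cited in alphabetical order (multiplying prefixes like di-/tri- are ignored for ordering).
Putting it together: 1-fluoro-12-iodododec-3-ene.

1-fluoro-12-iodododec-3-ene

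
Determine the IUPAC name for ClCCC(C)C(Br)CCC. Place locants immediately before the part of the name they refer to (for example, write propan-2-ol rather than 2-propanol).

The longest continuous carbon chain has 7 atoms, so the parent hydride is heptane.
The numbering direction is chosen so that the substituent locant set {1,3,4} is lower than {4,5,7} at the first point of difference.
With this numbering: a bromo group at C-4; a chloro group at C-1; a methyl group at C-3.
Substituent prefixes are cited in alphabetical order (multiplying prefixes like di-/tri- are ignored for ordering).
Putting it together: 4-bromo-1-chloro-3-methylheptane.

4-bromo-1-chloro-3-methylheptane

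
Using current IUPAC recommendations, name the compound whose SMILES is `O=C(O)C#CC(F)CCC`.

The longest carbon chain that includes the –COOH group and the multiple bond has 7 carbons, so the parent hydride is heptane.
The highest-priority functional group is a carboxylic acid (terminal –COOH), so the name ends in -oic acid.
A C≡C triple bond in the chain gives the infix -yne-.
The numbering direction is chosen so that the carboxylic acid carbon is C-1 by definition.
With this numbering: the triple bond between C-2 and C-3; a fluoro group at C-4.
The name is 4-fluorohept-2-ynoic acid.

4-fluorohept-2-ynoic acid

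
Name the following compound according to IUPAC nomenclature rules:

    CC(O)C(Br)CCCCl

3-bromo-6-chlorohexan-2-ol

The longest carbon chain that includes the –OH group has 6 carbons, so the parent hydride is hexane.
An alcohol (–OH) is the principal characteristic group, giving the suffix -ol.
The numbering direction is chosen so that numbering from this end puts the hydroxyl group at C-2 rather than C-5.
That gives the hydroxyl at C-2; a bromo group at C-3; a chloro group at C-6.
The substituents are ordered alphabetically, ignoring any di-/tri- multipliers.
The name is 3-bromo-6-chlorohexan-2-ol.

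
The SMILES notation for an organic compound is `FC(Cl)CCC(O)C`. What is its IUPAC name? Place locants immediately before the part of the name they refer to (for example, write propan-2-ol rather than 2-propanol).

5-chloro-5-fluoropentan-2-ol

The longest carbon chain that includes the –OH group has 5 carbons, so the parent hydride is pentane.
The principal characteristic group is an alcohol (–OH), named with the suffix -ol.
The numbering direction is chosen so that numbering from this end puts the hydroxyl group at C-2 rather than C-4.
That gives the hydroxyl at C-2; a chloro group at C-5; a fluoro group at C-5.
The substituents are ordered alphabetically, ignoring any di-/tri- multipliers.
The name is 5-chloro-5-fluoropentan-2-ol.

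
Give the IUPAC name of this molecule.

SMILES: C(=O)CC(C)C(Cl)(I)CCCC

Counting along the main chain through the –CHO group gives 8 carbons: the parent is octane.
The principal characteristic group is an aldehyde (terminal –CHO), named with the suffix -al.
The numbering direction is chosen so that the aldehyde carbon is C-1 by definition.
This places a chloro group at C-4; an iodo group at C-4; a methyl group at C-3.
The substituents are ordered alphabetically, ignoring any di-/tri- multipliers.
The name is 4-chloro-4-iodo-3-methyloctanal.

4-chloro-4-iodo-3-methyloctanal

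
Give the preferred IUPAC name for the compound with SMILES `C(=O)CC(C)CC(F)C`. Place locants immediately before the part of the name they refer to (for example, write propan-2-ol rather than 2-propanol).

5-fluoro-3-methylhexanal

The longest carbon chain that includes the –CHO group has 6 carbons, so the parent hydride is hexane.
The principal characteristic group is an aldehyde (terminal –CHO), named with the suffix -al.
Number the chain so that the aldehyde carbon is C-1 by definition.
With this numbering: a fluoro group at C-5; a methyl group at C-3.
Prefixes are listed alphabetically: fluoro, methyl.
The name is 5-fluoro-3-methylhexanal.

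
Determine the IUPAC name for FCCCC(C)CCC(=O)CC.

Counting along the main chain through the carbonyl gives 9 carbons: the parent is nonane.
A ketone (C=O on an internal carbon) is the principal characteristic group, giving the suffix -one.
Number the chain so that numbering from this end puts the carbonyl group at C-3 rather than C-7.
With this numbering: the carbonyl at C-3; a fluoro group at C-9; a methyl group at C-6.
Substituent prefixes are cited in alphabetical order (multiplying prefixes like di-/tri- are ignored for ordering).
The name is 9-fluoro-6-methylnonan-3-one.

9-fluoro-6-methylnonan-3-one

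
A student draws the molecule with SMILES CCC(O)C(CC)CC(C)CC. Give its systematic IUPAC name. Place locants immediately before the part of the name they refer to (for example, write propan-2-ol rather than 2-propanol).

Counting along the main chain through the –OH group gives 8 carbons: the parent is octane.
The highest-priority functional group is an alcohol (–OH), so the name ends in -ol.
Number the chain so that numbering from this end puts the hydroxyl group at C-3 rather than C-6.
With this numbering: the hydroxyl at C-3; an ethyl group at C-4; a methyl group at C-6.
Substituent prefixes are cited in alphabetical order (multiplying prefixes like di-/tri- are ignored for ordering).
Assembling the pieces gives 4-ethyl-6-methyloctan-3-ol.

4-ethyl-6-methyloctan-3-ol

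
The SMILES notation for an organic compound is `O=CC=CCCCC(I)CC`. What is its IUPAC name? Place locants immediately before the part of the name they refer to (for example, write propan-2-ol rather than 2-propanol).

7-iodonon-2-enal

The longest carbon chain that includes the –CHO group and the multiple bond has 9 carbons, so the parent hydride is nonane.
An aldehyde (terminal –CHO) is the principal characteristic group, giving the suffix -al.
A C=C double bond in the chain gives the infix -ene-.
Choose the numbering such that the aldehyde carbon is C-1 by definition.
This places the double bond between C-2 and C-3; an iodo group at C-7.
Putting it together: 7-iodonon-2-enal.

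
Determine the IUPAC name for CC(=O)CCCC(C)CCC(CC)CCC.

9-ethyl-6-methyldodecan-2-one

The longest chain bearing the carbonyl is 12 carbons long (dodecane).
The principal characteristic group is a ketone (C=O on an internal carbon), named with the suffix -one.
Number the chain so that numbering from this end puts the carbonyl group at C-2 rather than C-11.
That gives the carbonyl at C-2; an ethyl group at C-9; a methyl group at C-6.
Prefixes are listed alphabetically: ethyl, methyl.
Putting it together: 9-ethyl-6-methyldodecan-2-one.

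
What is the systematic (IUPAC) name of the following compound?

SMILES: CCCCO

Counting along the main chain through the –OH group gives 4 carbons: the parent is butane.
An alcohol (–OH) is the principal characteristic group, giving the suffix -ol.
Choose the numbering such that numbering from this end puts the hydroxyl group at C-1 rather than C-4.
This places the hydroxyl at C-1.
The name is butan-1-ol.

butan-1-ol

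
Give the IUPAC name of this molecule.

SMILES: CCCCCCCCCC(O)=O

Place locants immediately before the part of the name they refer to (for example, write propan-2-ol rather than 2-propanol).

decanoic acid

The longest chain bearing the –COOH group is 10 carbons long (decane).
A carboxylic acid (terminal –COOH) is the principal characteristic group, giving the suffix -oic acid.
Choose the numbering such that the carboxylic acid carbon is C-1 by definition.
The name is decanoic acid.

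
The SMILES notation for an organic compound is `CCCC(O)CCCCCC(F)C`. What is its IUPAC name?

10-fluoroundecan-4-ol

Counting along the main chain through the –OH group gives 11 carbons: the parent is undecane.
The principal characteristic group is an alcohol (–OH), named with the suffix -ol.
The numbering direction is chosen so that numbering from this end puts the hydroxyl group at C-4 rather than C-8.
That gives the hydroxyl at C-4; a fluoro group at C-10.
The name is 10-fluoroundecan-4-ol.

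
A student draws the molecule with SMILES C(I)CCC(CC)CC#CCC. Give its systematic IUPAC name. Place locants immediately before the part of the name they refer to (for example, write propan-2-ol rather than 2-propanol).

Counting along the main chain through the multiple bond gives 9 carbons: the parent is nonane.
There is one C≡C triple bond, indicated by the ending -yne.
The numbering direction is chosen so that numbering from this end puts the triple bond at C-3 rather than C-6.
That gives the triple bond between C-3 and C-4; an ethyl group at C-6; an iodo group at C-9.
The substituents are ordered alphabetically, ignoring any di-/tri- multipliers.
Assembling the pieces gives 6-ethyl-9-iodonon-3-yne.

6-ethyl-9-iodonon-3-yne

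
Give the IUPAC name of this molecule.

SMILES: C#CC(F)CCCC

3-fluorohept-1-yne

The longest chain bearing the multiple bond is 7 carbons long (heptane).
A C≡C triple bond in the chain gives the infix -yne-.
Number the chain so that numbering from this end puts the triple bond at C-1 rather than C-6.
This places the triple bond between C-1 and C-2; a fluoro group at C-3.
Putting it together: 3-fluorohept-1-yne.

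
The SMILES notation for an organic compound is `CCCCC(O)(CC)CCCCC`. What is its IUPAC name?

Counting along the main chain through the –OH group gives 10 carbons: the parent is decane.
An alcohol (–OH) is the principal characteristic group, giving the suffix -ol.
Number the chain so that numbering from this end puts the hydroxyl group at C-5 rather than C-6.
With this numbering: the hydroxyl at C-5; an ethyl group at C-5.
Putting it together: 5-ethyldecan-5-ol.

5-ethyldecan-5-ol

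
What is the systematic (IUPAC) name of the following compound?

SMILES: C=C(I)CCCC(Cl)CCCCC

The longest carbon chain that includes the multiple bond has 11 carbons, so the parent hydride is undecane.
A C=C double bond in the chain gives the infix -ene-.
Number the chain so that numbering from this end puts the double bond at C-1 rather than C-10.
This places the double bond between C-1 and C-2; a chloro group at C-6; an iodo group at C-2.
Prefixes are listed alphabetically: chloro, iodo.
Assembling the pieces gives 6-chloro-2-iodoundec-1-ene.

6-chloro-2-iodoundec-1-ene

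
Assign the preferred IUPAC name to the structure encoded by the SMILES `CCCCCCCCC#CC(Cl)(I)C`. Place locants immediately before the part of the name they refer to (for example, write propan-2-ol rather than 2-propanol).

2-chloro-2-iodododec-3-yne

The longest carbon chain that includes the multiple bond has 12 carbons, so the parent hydride is dodecane.
There is one C≡C triple bond, indicated by the ending -yne.
Number the chain so that numbering from this end puts the triple bond at C-3 rather than C-9.
With this numbering: the triple bond between C-3 and C-4; a chloro group at C-2; an iodo group at C-2.
Substituent prefixes are cited in alphabetical order (multiplying prefixes like di-/tri- are ignored for ordering).
Putting it together: 2-chloro-2-iodododec-3-yne.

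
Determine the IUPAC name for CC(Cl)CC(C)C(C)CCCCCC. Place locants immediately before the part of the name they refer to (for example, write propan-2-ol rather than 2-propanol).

The longest carbon chain is 11 atoms: the parent is undecane.
The numbering direction is chosen so that the substituent locant set {2,4,5} is lower than {7,8,10} at the first point of difference.
With this numbering: a chloro group at C-2; methyl groups at C-4 and C-5.
Substituent prefixes are cited in alphabetical order (multiplying prefixes like di-/tri- are ignored for ordering).
The name is 2-chloro-4,5-dimethylundecane.

2-chloro-4,5-dimethylundecane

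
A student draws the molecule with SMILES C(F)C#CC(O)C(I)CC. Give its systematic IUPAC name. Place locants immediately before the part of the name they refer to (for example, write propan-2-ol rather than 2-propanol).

Counting along the main chain through the –OH group and the multiple bond gives 7 carbons: the parent is heptane.
The principal characteristic group is an alcohol (–OH), named with the suffix -ol.
The chain contains a C≡C triple bond, so the unsaturation ending is -yne.
The numbering direction is chosen so that numbering from this end puts the triple bond at C-2 rather than C-5.
That gives the hydroxyl at C-4; the triple bond between C-2 and C-3; a fluoro group at C-1; an iodo group at C-5.
Substituent prefixes are cited in alphabetical order (multiplying prefixes like di-/tri- are ignored for ordering).
The name is 1-fluoro-5-iodohept-2-yn-4-ol.

1-fluoro-5-iodohept-2-yn-4-ol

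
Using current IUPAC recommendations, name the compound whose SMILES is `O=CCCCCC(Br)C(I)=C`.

6-bromo-7-iodooct-7-enal

The longest carbon chain that includes the –CHO group and the multiple bond has 8 carbons, so the parent hydride is octane.
The highest-priority functional group is an aldehyde (terminal –CHO), so the name ends in -al.
A C=C double bond in the chain gives the infix -ene-.
Choose the numbering such that the aldehyde carbon is C-1 by definition.
This places the double bond between C-7 and C-8; a bromo group at C-6; an iodo group at C-7.
Prefixes are listed alphabetically: bromo, iodo.
Putting it together: 6-bromo-7-iodooct-7-enal.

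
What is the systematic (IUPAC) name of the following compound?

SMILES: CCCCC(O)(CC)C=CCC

Counting along the main chain through the –OH group and the multiple bond gives 9 carbons: the parent is nonane.
The principal characteristic group is an alcohol (–OH), named with the suffix -ol.
A C=C double bond in the chain gives the infix -ene-.
The numbering direction is chosen so that numbering from this end puts the double bond at C-3 rather than C-6.
That gives the hydroxyl at C-5; the double bond between C-3 and C-4; an ethyl group at C-5.
The name is 5-ethylnon-3-en-5-ol.

5-ethylnon-3-en-5-ol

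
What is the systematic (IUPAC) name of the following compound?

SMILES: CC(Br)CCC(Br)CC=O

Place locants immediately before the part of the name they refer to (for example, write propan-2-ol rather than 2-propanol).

3,6-dibromoheptanal

Counting along the main chain through the –CHO group gives 7 carbons: the parent is heptane.
The highest-priority functional group is an aldehyde (terminal –CHO), so the name ends in -al.
The numbering direction is chosen so that the aldehyde carbon is C-1 by definition.
This places bromo groups at C-3 and C-6.
Assembling the pieces gives 3,6-dibromoheptanal.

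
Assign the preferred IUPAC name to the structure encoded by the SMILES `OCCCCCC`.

Counting along the main chain through the –OH group gives 6 carbons: the parent is hexane.
An alcohol (–OH) is the principal characteristic group, giving the suffix -ol.
Number the chain so that numbering from this end puts the hydroxyl group at C-1 rather than C-6.
With this numbering: the hydroxyl at C-1.
The name is hexan-1-ol.

hexan-1-ol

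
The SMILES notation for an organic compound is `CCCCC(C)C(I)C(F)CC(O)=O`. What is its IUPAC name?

3-fluoro-4-iodo-5-methylnonanoic acid

Counting along the main chain through the –COOH group gives 9 carbons: the parent is nonane.
The principal characteristic group is a carboxylic acid (terminal –COOH), named with the suffix -oic acid.
The numbering direction is chosen so that the carboxylic acid carbon is C-1 by definition.
That gives a fluoro group at C-3; an iodo group at C-4; a methyl group at C-5.
Prefixes are listed alphabetically: fluoro, iodo, methyl.
Putting it together: 3-fluoro-4-iodo-5-methylnonanoic acid.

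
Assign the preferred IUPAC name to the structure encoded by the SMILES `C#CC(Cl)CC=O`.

The longest carbon chain that includes the –CHO group and the multiple bond has 5 carbons, so the parent hydride is pentane.
The principal characteristic group is an aldehyde (terminal –CHO), named with the suffix -al.
The chain contains a C≡C triple bond, so the unsaturation ending is -yne.
Number the chain so that the aldehyde carbon is C-1 by definition.
This places the triple bond between C-4 and C-5; a chloro group at C-3.
Assembling the pieces gives 3-chloropent-4-ynal.

3-chloropent-4-ynal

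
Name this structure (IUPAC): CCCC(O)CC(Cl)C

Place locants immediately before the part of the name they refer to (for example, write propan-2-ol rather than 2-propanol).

2-chloroheptan-4-ol

Counting along the main chain through the –OH group gives 7 carbons: the parent is heptane.
An alcohol (–OH) is the principal characteristic group, giving the suffix -ol.
Choose the numbering such that the substituent locant set {2} is lower than {6} at the first point of difference.
That gives the hydroxyl at C-4; a chloro group at C-2.
Putting it together: 2-chloroheptan-4-ol.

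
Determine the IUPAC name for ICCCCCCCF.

1-fluoro-7-iodoheptane

The longest continuous carbon chain has 7 atoms, so the parent hydride is heptane.
The numbering direction is chosen so that the locant sets are identical either way, so the alphabetically earlier fluoro substituent takes the lower locant (1 rather than 7).
With this numbering: a fluoro group at C-1; an iodo group at C-7.
The substituents are ordered alphabetically, ignoring any di-/tri- multipliers.
Assembling the pieces gives 1-fluoro-7-iodoheptane.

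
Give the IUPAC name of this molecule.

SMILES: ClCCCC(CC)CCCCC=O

The longest chain bearing the –CHO group is 9 carbons long (nonane).
An aldehyde (terminal –CHO) is the principal characteristic group, giving the suffix -al.
The numbering direction is chosen so that the aldehyde carbon is C-1 by definition.
With this numbering: a chloro group at C-9; an ethyl group at C-6.
The substituents are ordered alphabetically, ignoring any di-/tri- multipliers.
The name is 9-chloro-6-ethylnonanal.

9-chloro-6-ethylnonanal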